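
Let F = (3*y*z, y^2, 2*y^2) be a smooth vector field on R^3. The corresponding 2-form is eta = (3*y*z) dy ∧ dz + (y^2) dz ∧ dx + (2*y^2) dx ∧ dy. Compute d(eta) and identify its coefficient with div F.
d(eta) = (2*y) dx ∧ dy ∧ dz; div F = 2*y

For a 2-form in R^3 of the form above, applying d gives a 3-form with coefficient ∂P/∂x + ∂Q/∂y + ∂R/∂z:
  ∂P/∂x = 0
  ∂Q/∂y = 2*y
  ∂R/∂z = 0
Sum = 2*y, which is exactly div F.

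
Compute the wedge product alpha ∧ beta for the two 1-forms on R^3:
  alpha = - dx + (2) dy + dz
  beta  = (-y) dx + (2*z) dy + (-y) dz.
alpha ∧ beta = (2*y - 2*z) dx ∧ dy + (2*y) dx ∧ dz + (-2*y - 2*z) dy ∧ dz

Distribute the wedge, using dx_i ∧ dx_j = -dx_j ∧ dx_i and dx_i ∧ dx_i = 0. For each pair (i, j) with i < j, the coefficient of dx_i ∧ dx_j in alpha ∧ beta is (alpha_i * beta_j - alpha_j * beta_i). Collecting: alpha ∧ beta = (2*y - 2*z) dx ∧ dy + (2*y) dx ∧ dz + (-2*y - 2*z) dy ∧ dz.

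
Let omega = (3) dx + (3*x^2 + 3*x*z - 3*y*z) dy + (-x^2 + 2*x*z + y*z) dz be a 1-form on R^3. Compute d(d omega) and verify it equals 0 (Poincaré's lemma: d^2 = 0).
d(d omega) = 0

Step 1: d omega = sum_{i<j} (∂f_j/∂x_i - ∂f_i/∂x_j) dx_i ∧ dx_j:
  coeff of dx ∧ dy: 6*x + 3*z
  coeff of dx ∧ dz: -2*x + 2*z
  coeff of dy ∧ dz: -3*x + 3*y + z
Step 2: Apply d again to each 2-form coefficient. The only possible 3-form in R^3 is dx ∧ dy ∧ dz, with coefficient
  ∂(coeff of dy∧dz)/∂x - ∂(coeff of dx∧dz)/∂y + ∂(coeff of dx∧dy)/∂z
  = ∂/∂x (-3*x + 3*y + z) - ∂/∂y (-2*x + 2*z) + ∂/∂z (6*x + 3*z).
Each of these terms simplifies to sums of mixed partials that cancel in pairs. The result is 0 (by equality of mixed partials for smooth functions — Schwarz / Clairaut).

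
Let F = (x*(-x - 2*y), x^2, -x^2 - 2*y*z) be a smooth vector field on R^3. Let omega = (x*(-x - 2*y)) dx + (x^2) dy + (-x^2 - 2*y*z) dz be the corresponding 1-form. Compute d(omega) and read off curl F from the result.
d(omega) = (-2*z) dy ∧ dz + (2*x) dz ∧ dx + (4*x) dx ∧ dy; curl F = (-2*z, 2*x, 4*x)

d omega = sum_{i<j} (∂f_j/∂x_i - ∂f_i/∂x_j) dx_i ∧ dx_j. Under the identification (dy ∧ dz, dz ∧ dx, dx ∧ dy) ↔ (e_x, e_y, e_z), the coefficients are exactly the components of curl F. Compute:
  ∂R/∂y - ∂Q/∂z = (-2*z) - (0) = -2*z
  ∂P/∂z - ∂R/∂x = (0) - (-2*x) = 2*x
  ∂Q/∂x - ∂P/∂y = (2*x) - (-2*x) = 4*x.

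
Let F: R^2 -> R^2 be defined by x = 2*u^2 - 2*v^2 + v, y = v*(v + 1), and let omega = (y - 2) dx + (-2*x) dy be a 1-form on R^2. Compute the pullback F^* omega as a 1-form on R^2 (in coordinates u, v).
F^* omega = (4*u*(v^2 + v - 2)) du + (-8*u^2*v - 4*u^2 + 4*v^3 - 3*v^2 + 7*v - 2) dv

Using F^*(f dg) = (f ∘ F) d(g ∘ F), substitute each coordinate x_i by F_i(u, v) in f_i, and replace dx_i by d F_i = (∂F_i/∂u) du + (∂F_i/∂v) dv.
  For the x component: f_1(F) = v^2 + v - 2; d F_1 = (4*u) du + (1 - 4*v) dv
  For the y component: f_2(F) = -4*u^2 + 4*v^2 - 2*v; d F_2 = (0) du + (2*v + 1) dv
Combining and collecting du, dv coefficients:
  coeff of du: 4*u*(v^2 + v - 2)
  coeff of dv: -8*u^2*v - 4*u^2 + 4*v^3 - 3*v^2 + 7*v - 2
F^* omega = (4*u*(v^2 + v - 2)) du + (-8*u^2*v - 4*u^2 + 4*v^3 - 3*v^2 + 7*v - 2) dv.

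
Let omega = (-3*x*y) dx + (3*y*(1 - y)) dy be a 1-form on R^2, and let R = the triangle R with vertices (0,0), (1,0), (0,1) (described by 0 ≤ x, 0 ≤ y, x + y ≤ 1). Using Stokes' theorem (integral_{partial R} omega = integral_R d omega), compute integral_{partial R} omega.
integral_(partial R) omega = 1/2

Stokes: integral_partial_R omega = integral_R d omega with d omega = (∂Q/∂x - ∂P/∂y) dx ∧ dy.
  ∂Q/∂x = 0
  ∂P/∂y = -3*x
  integrand = ∂Q/∂x - ∂P/∂y = 3*x.
Integrating over R: integral_0^1 integral_0^{1-x} (3*x) dy dx = 1/2.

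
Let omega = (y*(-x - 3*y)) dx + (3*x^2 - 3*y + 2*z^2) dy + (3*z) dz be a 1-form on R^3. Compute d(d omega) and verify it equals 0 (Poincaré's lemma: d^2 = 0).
d(d omega) = 0

Step 1: d omega = sum_{i<j} (∂f_j/∂x_i - ∂f_i/∂x_j) dx_i ∧ dx_j:
  coeff of dx ∧ dy: 7*x + 6*y
  coeff of dx ∧ dz: 0
  coeff of dy ∧ dz: -4*z
Step 2: Apply d again to each 2-form coefficient. The only possible 3-form in R^3 is dx ∧ dy ∧ dz, with coefficient
  ∂(coeff of dy∧dz)/∂x - ∂(coeff of dx∧dz)/∂y + ∂(coeff of dx∧dy)/∂z
  = ∂/∂x (-4*z) - ∂/∂y (0) + ∂/∂z (7*x + 6*y).
Each of these terms simplifies to sums of mixed partials that cancel in pairs. The result is 0 (by equality of mixed partials for smooth functions — Schwarz / Clairaut).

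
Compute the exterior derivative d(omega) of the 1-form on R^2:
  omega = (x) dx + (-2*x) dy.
d(omega) = (-2) dx ∧ dy

For a 1-form omega = sum_i f_i dx_i, the exterior derivative is
  d(omega) = sum_{i < j} (∂f_j/∂x_i - ∂f_i/∂x_j) dx_i ∧ dx_j.
  coefficient of dx ∧ dy: ∂f_2/∂x - ∂f_1/∂y = ∂(-2*x)/∂x - ∂(x)/∂y = -2
Assembling: d(omega) = (-2) dx ∧ dy.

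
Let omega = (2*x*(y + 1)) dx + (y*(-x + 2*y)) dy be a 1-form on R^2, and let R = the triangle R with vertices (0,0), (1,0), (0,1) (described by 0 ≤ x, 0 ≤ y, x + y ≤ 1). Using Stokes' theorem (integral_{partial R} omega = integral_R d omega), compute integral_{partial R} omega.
integral_(partial R) omega = -1/2

Stokes: integral_partial_R omega = integral_R d omega with d omega = (∂Q/∂x - ∂P/∂y) dx ∧ dy.
  ∂Q/∂x = -y
  ∂P/∂y = 2*x
  integrand = ∂Q/∂x - ∂P/∂y = -2*x - y.
Integrating over R: integral_0^1 integral_0^{1-x} (-2*x - y) dy dx = -1/2.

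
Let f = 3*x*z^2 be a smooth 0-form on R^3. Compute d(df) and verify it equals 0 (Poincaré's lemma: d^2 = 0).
d(df) = 0

Step 1: df = sum_i (∂f/∂x_i) dx_i = (3*z^2) dx + (0) dy + (6*x*z) dz.
Step 2: Apply d again. Using the 1-form formula, the coefficient of dx ∧ dy in d(df) is ∂^2 f/∂x ∂y - ∂^2 f/∂y ∂x = (0) - (0) = 0 (equality of mixed partials for smooth f).
Similarly for dx ∧ dz and dy ∧ dz — all coefficients vanish. So d(df) = 0.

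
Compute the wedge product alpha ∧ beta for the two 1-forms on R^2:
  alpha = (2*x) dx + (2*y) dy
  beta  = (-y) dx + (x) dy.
alpha ∧ beta = (2*x^2 + 2*y^2) dx ∧ dy

Distribute the wedge, using dx_i ∧ dx_j = -dx_j ∧ dx_i and dx_i ∧ dx_i = 0. For each pair (i, j) with i < j, the coefficient of dx_i ∧ dx_j in alpha ∧ beta is (alpha_i * beta_j - alpha_j * beta_i). Collecting: alpha ∧ beta = (2*x^2 + 2*y^2) dx ∧ dy.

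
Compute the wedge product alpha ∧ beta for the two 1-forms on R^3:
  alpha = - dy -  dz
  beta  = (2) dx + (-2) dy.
alpha ∧ beta = (2) dx ∧ dy + (2) dx ∧ dz + (-2) dy ∧ dz

Distribute the wedge, using dx_i ∧ dx_j = -dx_j ∧ dx_i and dx_i ∧ dx_i = 0. For each pair (i, j) with i < j, the coefficient of dx_i ∧ dx_j in alpha ∧ beta is (alpha_i * beta_j - alpha_j * beta_i). Collecting: alpha ∧ beta = (2) dx ∧ dy + (2) dx ∧ dz + (-2) dy ∧ dz.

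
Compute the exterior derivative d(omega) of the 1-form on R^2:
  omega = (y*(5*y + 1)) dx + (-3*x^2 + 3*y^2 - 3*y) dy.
d(omega) = (-6*x - 10*y - 1) dx ∧ dy

For a 1-form omega = sum_i f_i dx_i, the exterior derivative is
  d(omega) = sum_{i < j} (∂f_j/∂x_i - ∂f_i/∂x_j) dx_i ∧ dx_j.
  coefficient of dx ∧ dy: ∂f_2/∂x - ∂f_1/∂y = ∂(-3*x^2 + 3*y^2 - 3*y)/∂x - ∂(y*(5*y + 1))/∂y = -6*x - 10*y - 1
Assembling: d(omega) = (-6*x - 10*y - 1) dx ∧ dy.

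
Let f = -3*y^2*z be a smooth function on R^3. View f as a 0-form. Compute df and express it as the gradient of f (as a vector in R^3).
df = (0) dx + (-6*y*z) dy + (-3*y^2) dz; grad f = (0, -6*y*z, -3*y^2)

For a 0-form f, d f = (∂f/∂x) dx + (∂f/∂y) dy + (∂f/∂z) dz. The components of the vector representation are exactly the entries of grad f in Cartesian coordinates:
  ∂f/∂x = 0
  ∂f/∂y = -6*y*z
  ∂f/∂z = -3*y^2.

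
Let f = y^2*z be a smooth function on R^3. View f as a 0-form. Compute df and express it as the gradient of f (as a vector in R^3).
df = (0) dx + (2*y*z) dy + (y^2) dz; grad f = (0, 2*y*z, y^2)

For a 0-form f, d f = (∂f/∂x) dx + (∂f/∂y) dy + (∂f/∂z) dz. The components of the vector representation are exactly the entries of grad f in Cartesian coordinates:
  ∂f/∂x = 0
  ∂f/∂y = 2*y*z
  ∂f/∂z = y^2.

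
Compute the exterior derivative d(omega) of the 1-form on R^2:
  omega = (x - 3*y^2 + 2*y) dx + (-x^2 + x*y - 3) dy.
d(omega) = (-2*x + 7*y - 2) dx ∧ dy

For a 1-form omega = sum_i f_i dx_i, the exterior derivative is
  d(omega) = sum_{i < j} (∂f_j/∂x_i - ∂f_i/∂x_j) dx_i ∧ dx_j.
  coefficient of dx ∧ dy: ∂f_2/∂x - ∂f_1/∂y = ∂(-x^2 + x*y - 3)/∂x - ∂(x - 3*y^2 + 2*y)/∂y = -2*x + 7*y - 2
Assembling: d(omega) = (-2*x + 7*y - 2) dx ∧ dy.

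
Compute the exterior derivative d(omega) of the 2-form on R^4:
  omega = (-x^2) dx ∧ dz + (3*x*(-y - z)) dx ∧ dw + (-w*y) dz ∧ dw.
d(omega) = (3*x) dx ∧ dy ∧ dw + (3*x) dx ∧ dz ∧ dw + (-w) dy ∧ dz ∧ dw

For a 2-form omega = sum_{i<j} g_{ij} dx_i ∧ dx_j, the exterior derivative is
  d(omega) = sum_{i<j} d(g_{ij}) ∧ dx_i ∧ dx_j = sum_{i<j, k} (∂g_{ij}/∂x_k) dx_k ∧ dx_i ∧ dx_j.
Expand each term, using dx_k ∧ dx_i ∧ dx_j = sgn(permutation) dx_{(a)} ∧ dx_{(b)} ∧ dx_{(c)} with (a < b < c) sorted:
  d(3*x*(-y - z)) includes (∂/∂y)(3*x*(-y - z)) dy = (-3*x) dy, which multiplied by dx ∧ dw gives (3*x) dx ∧ dy ∧ dw
  d(3*x*(-y - z)) includes (∂/∂z)(3*x*(-y - z)) dz = (-3*x) dz, which multiplied by dx ∧ dw gives (3*x) dx ∧ dz ∧ dw
  d(-w*y) includes (∂/∂y)(-w*y) dy = (-w) dy, which multiplied by dz ∧ dw gives (-w) dy ∧ dz ∧ dw
Collecting like 3-forms: d(omega) = (3*x) dx ∧ dy ∧ dw + (3*x) dx ∧ dz ∧ dw + (-w) dy ∧ dz ∧ dw.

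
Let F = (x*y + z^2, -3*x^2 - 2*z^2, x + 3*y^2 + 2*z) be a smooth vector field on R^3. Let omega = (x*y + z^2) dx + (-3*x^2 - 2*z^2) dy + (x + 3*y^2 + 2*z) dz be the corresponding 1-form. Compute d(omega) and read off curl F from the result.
d(omega) = (6*y + 4*z) dy ∧ dz + (2*z - 1) dz ∧ dx + (-7*x) dx ∧ dy; curl F = (6*y + 4*z, 2*z - 1, -7*x)

d omega = sum_{i<j} (∂f_j/∂x_i - ∂f_i/∂x_j) dx_i ∧ dx_j. Under the identification (dy ∧ dz, dz ∧ dx, dx ∧ dy) ↔ (e_x, e_y, e_z), the coefficients are exactly the components of curl F. Compute:
  ∂R/∂y - ∂Q/∂z = (6*y) - (-4*z) = 6*y + 4*z
  ∂P/∂z - ∂R/∂x = (2*z) - (1) = 2*z - 1
  ∂Q/∂x - ∂P/∂y = (-6*x) - (x) = -7*x.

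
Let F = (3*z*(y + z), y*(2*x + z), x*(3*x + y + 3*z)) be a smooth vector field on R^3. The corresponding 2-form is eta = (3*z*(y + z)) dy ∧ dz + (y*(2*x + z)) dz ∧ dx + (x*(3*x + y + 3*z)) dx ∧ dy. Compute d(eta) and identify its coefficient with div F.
d(eta) = (5*x + z) dx ∧ dy ∧ dz; div F = 5*x + z

For a 2-form in R^3 of the form above, applying d gives a 3-form with coefficient ∂P/∂x + ∂Q/∂y + ∂R/∂z:
  ∂P/∂x = 0
  ∂Q/∂y = 2*x + z
  ∂R/∂z = 3*x
Sum = 5*x + z, which is exactly div F.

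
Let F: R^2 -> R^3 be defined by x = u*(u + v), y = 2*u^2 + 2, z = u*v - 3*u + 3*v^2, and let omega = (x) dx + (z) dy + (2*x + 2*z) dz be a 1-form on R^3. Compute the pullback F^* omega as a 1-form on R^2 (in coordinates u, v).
F^* omega = (2*u^3 + 9*u^2*v - 18*u^2 + 17*u*v^2 - 18*u*v + 18*u + 6*v^3 - 18*v^2) du + (3*u^3 + 17*u^2*v - 6*u^2 + 30*u*v^2 - 36*u*v + 36*v^3) dv

Using F^*(f dg) = (f ∘ F) d(g ∘ F), substitute each coordinate x_i by F_i(u, v) in f_i, and replace dx_i by d F_i = (∂F_i/∂u) du + (∂F_i/∂v) dv.
  For the x component: f_1(F) = u*(u + v); d F_1 = (2*u + v) du + (u) dv
  For the y component: f_2(F) = u*v - 3*u + 3*v^2; d F_2 = (4*u) du + (0) dv
  For the z component: f_3(F) = 2*u^2 + 4*u*v - 6*u + 6*v^2; d F_3 = (v - 3) du + (u + 6*v) dv
Combining and collecting du, dv coefficients:
  coeff of du: 2*u^3 + 9*u^2*v - 18*u^2 + 17*u*v^2 - 18*u*v + 18*u + 6*v^3 - 18*v^2
  coeff of dv: 3*u^3 + 17*u^2*v - 6*u^2 + 30*u*v^2 - 36*u*v + 36*v^3
F^* omega = (2*u^3 + 9*u^2*v - 18*u^2 + 17*u*v^2 - 18*u*v + 18*u + 6*v^3 - 18*v^2) du + (3*u^3 + 17*u^2*v - 6*u^2 + 30*u*v^2 - 36*u*v + 36*v^3) dv.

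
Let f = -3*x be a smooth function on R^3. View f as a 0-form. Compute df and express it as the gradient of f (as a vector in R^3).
df = (-3) dx + (0) dy + (0) dz; grad f = (-3, 0, 0)

For a 0-form f, d f = (∂f/∂x) dx + (∂f/∂y) dy + (∂f/∂z) dz. The components of the vector representation are exactly the entries of grad f in Cartesian coordinates:
  ∂f/∂x = -3
  ∂f/∂y = 0
  ∂f/∂z = 0.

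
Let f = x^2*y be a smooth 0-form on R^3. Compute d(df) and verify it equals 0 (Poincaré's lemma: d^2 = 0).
d(df) = 0

Step 1: df = sum_i (∂f/∂x_i) dx_i = (2*x*y) dx + (x^2) dy + (0) dz.
Step 2: Apply d again. Using the 1-form formula, the coefficient of dx ∧ dy in d(df) is ∂^2 f/∂x ∂y - ∂^2 f/∂y ∂x = (2*x) - (2*x) = 0 (equality of mixed partials for smooth f).
Similarly for dx ∧ dz and dy ∧ dz — all coefficients vanish. So d(df) = 0.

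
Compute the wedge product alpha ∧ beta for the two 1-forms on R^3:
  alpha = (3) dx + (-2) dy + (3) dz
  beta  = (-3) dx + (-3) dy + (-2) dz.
alpha ∧ beta = (-15) dx ∧ dy + (3) dx ∧ dz + (13) dy ∧ dz

Distribute the wedge, using dx_i ∧ dx_j = -dx_j ∧ dx_i and dx_i ∧ dx_i = 0. For each pair (i, j) with i < j, the coefficient of dx_i ∧ dx_j in alpha ∧ beta is (alpha_i * beta_j - alpha_j * beta_i). Collecting: alpha ∧ beta = (-15) dx ∧ dy + (3) dx ∧ dz + (13) dy ∧ dz.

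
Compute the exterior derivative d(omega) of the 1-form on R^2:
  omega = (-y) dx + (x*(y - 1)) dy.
d(omega) = (y) dx ∧ dy

For a 1-form omega = sum_i f_i dx_i, the exterior derivative is
  d(omega) = sum_{i < j} (∂f_j/∂x_i - ∂f_i/∂x_j) dx_i ∧ dx_j.
  coefficient of dx ∧ dy: ∂f_2/∂x - ∂f_1/∂y = ∂(x*(y - 1))/∂x - ∂(-y)/∂y = y
Assembling: d(omega) = (y) dx ∧ dy.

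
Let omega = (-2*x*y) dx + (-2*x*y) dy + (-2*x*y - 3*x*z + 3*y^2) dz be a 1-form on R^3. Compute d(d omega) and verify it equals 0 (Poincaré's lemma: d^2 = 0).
d(d omega) = 0

Step 1: d omega = sum_{i<j} (∂f_j/∂x_i - ∂f_i/∂x_j) dx_i ∧ dx_j:
  coeff of dx ∧ dy: 2*x - 2*y
  coeff of dx ∧ dz: -2*y - 3*z
  coeff of dy ∧ dz: -2*x + 6*y
Step 2: Apply d again to each 2-form coefficient. The only possible 3-form in R^3 is dx ∧ dy ∧ dz, with coefficient
  ∂(coeff of dy∧dz)/∂x - ∂(coeff of dx∧dz)/∂y + ∂(coeff of dx∧dy)/∂z
  = ∂/∂x (-2*x + 6*y) - ∂/∂y (-2*y - 3*z) + ∂/∂z (2*x - 2*y).
Each of these terms simplifies to sums of mixed partials that cancel in pairs. The result is 0 (by equality of mixed partials for smooth functions — Schwarz / Clairaut).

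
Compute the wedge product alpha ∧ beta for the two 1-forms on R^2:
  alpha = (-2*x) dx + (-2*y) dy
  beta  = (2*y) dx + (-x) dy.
alpha ∧ beta = (2*x^2 + 4*y^2) dx ∧ dy

Distribute the wedge, using dx_i ∧ dx_j = -dx_j ∧ dx_i and dx_i ∧ dx_i = 0. For each pair (i, j) with i < j, the coefficient of dx_i ∧ dx_j in alpha ∧ beta is (alpha_i * beta_j - alpha_j * beta_i). Collecting: alpha ∧ beta = (2*x^2 + 4*y^2) dx ∧ dy.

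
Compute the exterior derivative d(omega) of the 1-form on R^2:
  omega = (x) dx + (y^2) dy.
d(omega) = 0

For a 1-form omega = sum_i f_i dx_i, the exterior derivative is
  d(omega) = sum_{i < j} (∂f_j/∂x_i - ∂f_i/∂x_j) dx_i ∧ dx_j.

Assembling: d(omega) = 0.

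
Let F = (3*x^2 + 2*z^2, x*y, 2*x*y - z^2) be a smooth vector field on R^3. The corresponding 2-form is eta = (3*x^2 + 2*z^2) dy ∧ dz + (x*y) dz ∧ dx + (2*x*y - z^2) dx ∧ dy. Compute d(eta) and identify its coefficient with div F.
d(eta) = (7*x - 2*z) dx ∧ dy ∧ dz; div F = 7*x - 2*z

For a 2-form in R^3 of the form above, applying d gives a 3-form with coefficient ∂P/∂x + ∂Q/∂y + ∂R/∂z:
  ∂P/∂x = 6*x
  ∂Q/∂y = x
  ∂R/∂z = -2*z
Sum = 7*x - 2*z, which is exactly div F.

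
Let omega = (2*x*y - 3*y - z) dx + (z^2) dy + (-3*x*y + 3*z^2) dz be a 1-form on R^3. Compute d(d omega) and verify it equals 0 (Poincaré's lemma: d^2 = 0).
d(d omega) = 0

Step 1: d omega = sum_{i<j} (∂f_j/∂x_i - ∂f_i/∂x_j) dx_i ∧ dx_j:
  coeff of dx ∧ dy: 3 - 2*x
  coeff of dx ∧ dz: 1 - 3*y
  coeff of dy ∧ dz: -3*x - 2*z
Step 2: Apply d again to each 2-form coefficient. The only possible 3-form in R^3 is dx ∧ dy ∧ dz, with coefficient
  ∂(coeff of dy∧dz)/∂x - ∂(coeff of dx∧dz)/∂y + ∂(coeff of dx∧dy)/∂z
  = ∂/∂x (-3*x - 2*z) - ∂/∂y (1 - 3*y) + ∂/∂z (3 - 2*x).
Each of these terms simplifies to sums of mixed partials that cancel in pairs. The result is 0 (by equality of mixed partials for smooth functions — Schwarz / Clairaut).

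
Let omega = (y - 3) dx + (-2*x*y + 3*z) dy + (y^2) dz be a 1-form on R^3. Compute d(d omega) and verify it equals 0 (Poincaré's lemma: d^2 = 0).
d(d omega) = 0

Step 1: d omega = sum_{i<j} (∂f_j/∂x_i - ∂f_i/∂x_j) dx_i ∧ dx_j:
  coeff of dx ∧ dy: -2*y - 1
  coeff of dx ∧ dz: 0
  coeff of dy ∧ dz: 2*y - 3
Step 2: Apply d again to each 2-form coefficient. The only possible 3-form in R^3 is dx ∧ dy ∧ dz, with coefficient
  ∂(coeff of dy∧dz)/∂x - ∂(coeff of dx∧dz)/∂y + ∂(coeff of dx∧dy)/∂z
  = ∂/∂x (2*y - 3) - ∂/∂y (0) + ∂/∂z (-2*y - 1).
Each of these terms simplifies to sums of mixed partials that cancel in pairs. The result is 0 (by equality of mixed partials for smooth functions — Schwarz / Clairaut).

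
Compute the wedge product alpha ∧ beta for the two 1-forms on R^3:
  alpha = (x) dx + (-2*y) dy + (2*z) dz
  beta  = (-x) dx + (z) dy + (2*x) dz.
alpha ∧ beta = (x*(-2*y + z)) dx ∧ dy + (2*x*(x + z)) dx ∧ dz + (-4*x*y - 2*z^2) dy ∧ dz

Distribute the wedge, using dx_i ∧ dx_j = -dx_j ∧ dx_i and dx_i ∧ dx_i = 0. For each pair (i, j) with i < j, the coefficient of dx_i ∧ dx_j in alpha ∧ beta is (alpha_i * beta_j - alpha_j * beta_i). Collecting: alpha ∧ beta = (x*(-2*y + z)) dx ∧ dy + (2*x*(x + z)) dx ∧ dz + (-4*x*y - 2*z^2) dy ∧ dz.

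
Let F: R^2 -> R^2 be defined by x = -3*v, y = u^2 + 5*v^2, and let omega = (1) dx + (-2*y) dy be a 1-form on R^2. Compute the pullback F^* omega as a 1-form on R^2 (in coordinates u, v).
F^* omega = (4*u*(-u^2 - 5*v^2)) du + (-20*u^2*v - 100*v^3 - 3) dv

Using F^*(f dg) = (f ∘ F) d(g ∘ F), substitute each coordinate x_i by F_i(u, v) in f_i, and replace dx_i by d F_i = (∂F_i/∂u) du + (∂F_i/∂v) dv.
  For the x component: f_1(F) = 1; d F_1 = (0) du + (-3) dv
  For the y component: f_2(F) = -2*u^2 - 10*v^2; d F_2 = (2*u) du + (10*v) dv
Combining and collecting du, dv coefficients:
  coeff of du: 4*u*(-u^2 - 5*v^2)
  coeff of dv: -20*u^2*v - 100*v^3 - 3
F^* omega = (4*u*(-u^2 - 5*v^2)) du + (-20*u^2*v - 100*v^3 - 3) dv.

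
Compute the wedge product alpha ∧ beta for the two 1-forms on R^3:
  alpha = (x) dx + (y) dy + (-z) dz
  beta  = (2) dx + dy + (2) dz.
alpha ∧ beta = (x - 2*y) dx ∧ dy + (2*x + 2*z) dx ∧ dz + (2*y + z) dy ∧ dz

Distribute the wedge, using dx_i ∧ dx_j = -dx_j ∧ dx_i and dx_i ∧ dx_i = 0. For each pair (i, j) with i < j, the coefficient of dx_i ∧ dx_j in alpha ∧ beta is (alpha_i * beta_j - alpha_j * beta_i). Collecting: alpha ∧ beta = (x - 2*y) dx ∧ dy + (2*x + 2*z) dx ∧ dz + (2*y + z) dy ∧ dz.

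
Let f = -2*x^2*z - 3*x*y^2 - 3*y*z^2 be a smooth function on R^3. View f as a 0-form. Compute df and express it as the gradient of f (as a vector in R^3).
df = (-4*x*z - 3*y^2) dx + (-6*x*y - 3*z^2) dy + (-2*x^2 - 6*y*z) dz; grad f = (-4*x*z - 3*y^2, -6*x*y - 3*z^2, -2*x^2 - 6*y*z)

For a 0-form f, d f = (∂f/∂x) dx + (∂f/∂y) dy + (∂f/∂z) dz. The components of the vector representation are exactly the entries of grad f in Cartesian coordinates:
  ∂f/∂x = -4*x*z - 3*y^2
  ∂f/∂y = -6*x*y - 3*z^2
  ∂f/∂z = -2*x^2 - 6*y*z.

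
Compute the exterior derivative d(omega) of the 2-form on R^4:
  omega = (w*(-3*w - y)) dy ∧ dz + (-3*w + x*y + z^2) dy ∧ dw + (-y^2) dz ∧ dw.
d(omega) = (-6*w - 3*y - 2*z) dy ∧ dz ∧ dw + (y) dx ∧ dy ∧ dw

For a 2-form omega = sum_{i<j} g_{ij} dx_i ∧ dx_j, the exterior derivative is
  d(omega) = sum_{i<j} d(g_{ij}) ∧ dx_i ∧ dx_j = sum_{i<j, k} (∂g_{ij}/∂x_k) dx_k ∧ dx_i ∧ dx_j.
Expand each term, using dx_k ∧ dx_i ∧ dx_j = sgn(permutation) dx_{(a)} ∧ dx_{(b)} ∧ dx_{(c)} with (a < b < c) sorted:
  d(w*(-3*w - y)) includes (∂/∂w)(w*(-3*w - y)) dw = (-6*w - y) dw, which multiplied by dy ∧ dz gives (-6*w - y) dy ∧ dz ∧ dw
  d(-3*w + x*y + z^2) includes (∂/∂x)(-3*w + x*y + z^2) dx = (y) dx, which multiplied by dy ∧ dw gives (y) dx ∧ dy ∧ dw
  d(-3*w + x*y + z^2) includes (∂/∂z)(-3*w + x*y + z^2) dz = (2*z) dz, which multiplied by dy ∧ dw gives (-2*z) dy ∧ dz ∧ dw
  d(-y^2) includes (∂/∂y)(-y^2) dy = (-2*y) dy, which multiplied by dz ∧ dw gives (-2*y) dy ∧ dz ∧ dw
Collecting like 3-forms: d(omega) = (-6*w - 3*y - 2*z) dy ∧ dz ∧ dw + (y) dx ∧ dy ∧ dw.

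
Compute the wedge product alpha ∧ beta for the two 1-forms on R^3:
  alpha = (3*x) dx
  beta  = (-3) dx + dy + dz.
alpha ∧ beta = (3*x) dx ∧ dy + (3*x) dx ∧ dz

Distribute the wedge, using dx_i ∧ dx_j = -dx_j ∧ dx_i and dx_i ∧ dx_i = 0. For each pair (i, j) with i < j, the coefficient of dx_i ∧ dx_j in alpha ∧ beta is (alpha_i * beta_j - alpha_j * beta_i). Collecting: alpha ∧ beta = (3*x) dx ∧ dy + (3*x) dx ∧ dz.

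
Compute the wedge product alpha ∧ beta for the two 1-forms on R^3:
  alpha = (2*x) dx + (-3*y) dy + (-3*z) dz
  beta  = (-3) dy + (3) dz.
alpha ∧ beta = (-6*x) dx ∧ dy + (6*x) dx ∧ dz + (-9*y - 9*z) dy ∧ dz

Distribute the wedge, using dx_i ∧ dx_j = -dx_j ∧ dx_i and dx_i ∧ dx_i = 0. For each pair (i, j) with i < j, the coefficient of dx_i ∧ dx_j in alpha ∧ beta is (alpha_i * beta_j - alpha_j * beta_i). Collecting: alpha ∧ beta = (-6*x) dx ∧ dy + (6*x) dx ∧ dz + (-9*y - 9*z) dy ∧ dz.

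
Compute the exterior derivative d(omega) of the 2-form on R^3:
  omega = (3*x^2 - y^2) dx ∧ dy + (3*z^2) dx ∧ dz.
d(omega) = 0

For a 2-form omega = sum_{i<j} g_{ij} dx_i ∧ dx_j, the exterior derivative is
  d(omega) = sum_{i<j} d(g_{ij}) ∧ dx_i ∧ dx_j = sum_{i<j, k} (∂g_{ij}/∂x_k) dx_k ∧ dx_i ∧ dx_j.
Expand each term, using dx_k ∧ dx_i ∧ dx_j = sgn(permutation) dx_{(a)} ∧ dx_{(b)} ∧ dx_{(c)} with (a < b < c) sorted:

Collecting like 3-forms: d(omega) = 0.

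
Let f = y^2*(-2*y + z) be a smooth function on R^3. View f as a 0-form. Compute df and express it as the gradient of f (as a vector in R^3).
df = (0) dx + (2*y*(-3*y + z)) dy + (y^2) dz; grad f = (0, 2*y*(-3*y + z), y^2)

For a 0-form f, d f = (∂f/∂x) dx + (∂f/∂y) dy + (∂f/∂z) dz. The components of the vector representation are exactly the entries of grad f in Cartesian coordinates:
  ∂f/∂x = 0
  ∂f/∂y = 2*y*(-3*y + z)
  ∂f/∂z = y^2.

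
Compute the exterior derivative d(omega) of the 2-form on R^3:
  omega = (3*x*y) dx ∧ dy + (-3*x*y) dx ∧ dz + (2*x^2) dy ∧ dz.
d(omega) = (7*x) dx ∧ dy ∧ dz

For a 2-form omega = sum_{i<j} g_{ij} dx_i ∧ dx_j, the exterior derivative is
  d(omega) = sum_{i<j} d(g_{ij}) ∧ dx_i ∧ dx_j = sum_{i<j, k} (∂g_{ij}/∂x_k) dx_k ∧ dx_i ∧ dx_j.
Expand each term, using dx_k ∧ dx_i ∧ dx_j = sgn(permutation) dx_{(a)} ∧ dx_{(b)} ∧ dx_{(c)} with (a < b < c) sorted:
  d(-3*x*y) includes (∂/∂y)(-3*x*y) dy = (-3*x) dy, which multiplied by dx ∧ dz gives (3*x) dx ∧ dy ∧ dz
  d(2*x^2) includes (∂/∂x)(2*x^2) dx = (4*x) dx, which multiplied by dy ∧ dz gives (4*x) dx ∧ dy ∧ dz
Collecting like 3-forms: d(omega) = (7*x) dx ∧ dy ∧ dz.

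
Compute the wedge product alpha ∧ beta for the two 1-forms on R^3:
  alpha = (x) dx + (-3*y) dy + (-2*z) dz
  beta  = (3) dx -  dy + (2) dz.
alpha ∧ beta = (-x + 9*y) dx ∧ dy + (2*x + 6*z) dx ∧ dz + (-6*y - 2*z) dy ∧ dz

Distribute the wedge, using dx_i ∧ dx_j = -dx_j ∧ dx_i and dx_i ∧ dx_i = 0. For each pair (i, j) with i < j, the coefficient of dx_i ∧ dx_j in alpha ∧ beta is (alpha_i * beta_j - alpha_j * beta_i). Collecting: alpha ∧ beta = (-x + 9*y) dx ∧ dy + (2*x + 6*z) dx ∧ dz + (-6*y - 2*z) dy ∧ dz.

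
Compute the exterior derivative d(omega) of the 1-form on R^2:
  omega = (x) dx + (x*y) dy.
d(omega) = (y) dx ∧ dy

For a 1-form omega = sum_i f_i dx_i, the exterior derivative is
  d(omega) = sum_{i < j} (∂f_j/∂x_i - ∂f_i/∂x_j) dx_i ∧ dx_j.
  coefficient of dx ∧ dy: ∂f_2/∂x - ∂f_1/∂y = ∂(x*y)/∂x - ∂(x)/∂y = y
Assembling: d(omega) = (y) dx ∧ dy.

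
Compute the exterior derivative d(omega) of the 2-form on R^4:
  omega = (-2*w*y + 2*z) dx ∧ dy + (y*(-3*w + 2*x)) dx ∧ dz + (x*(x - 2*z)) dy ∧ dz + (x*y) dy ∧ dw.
d(omega) = (3*w - 2*z + 2) dx ∧ dy ∧ dz + (-y) dx ∧ dy ∧ dw + (-3*y) dx ∧ dz ∧ dw

For a 2-form omega = sum_{i<j} g_{ij} dx_i ∧ dx_j, the exterior derivative is
  d(omega) = sum_{i<j} d(g_{ij}) ∧ dx_i ∧ dx_j = sum_{i<j, k} (∂g_{ij}/∂x_k) dx_k ∧ dx_i ∧ dx_j.
Expand each term, using dx_k ∧ dx_i ∧ dx_j = sgn(permutation) dx_{(a)} ∧ dx_{(b)} ∧ dx_{(c)} with (a < b < c) sorted:
  d(-2*w*y + 2*z) includes (∂/∂z)(-2*w*y + 2*z) dz = (2) dz, which multiplied by dx ∧ dy gives (2) dx ∧ dy ∧ dz
  d(-2*w*y + 2*z) includes (∂/∂w)(-2*w*y + 2*z) dw = (-2*y) dw, which multiplied by dx ∧ dy gives (-2*y) dx ∧ dy ∧ dw
  d(y*(-3*w + 2*x)) includes (∂/∂y)(y*(-3*w + 2*x)) dy = (-3*w + 2*x) dy, which multiplied by dx ∧ dz gives (3*w - 2*x) dx ∧ dy ∧ dz
  d(y*(-3*w + 2*x)) includes (∂/∂w)(y*(-3*w + 2*x)) dw = (-3*y) dw, which multiplied by dx ∧ dz gives (-3*y) dx ∧ dz ∧ dw
  d(x*(x - 2*z)) includes (∂/∂x)(x*(x - 2*z)) dx = (2*x - 2*z) dx, which multiplied by dy ∧ dz gives (2*x - 2*z) dx ∧ dy ∧ dz
  d(x*y) includes (∂/∂x)(x*y) dx = (y) dx, which multiplied by dy ∧ dw gives (y) dx ∧ dy ∧ dw
Collecting like 3-forms: d(omega) = (3*w - 2*z + 2) dx ∧ dy ∧ dz + (-y) dx ∧ dy ∧ dw + (-3*y) dx ∧ dz ∧ dw.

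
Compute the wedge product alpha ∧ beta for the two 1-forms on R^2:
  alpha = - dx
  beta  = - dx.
alpha ∧ beta = 0

Distribute the wedge, using dx_i ∧ dx_j = -dx_j ∧ dx_i and dx_i ∧ dx_i = 0. For each pair (i, j) with i < j, the coefficient of dx_i ∧ dx_j in alpha ∧ beta is (alpha_i * beta_j - alpha_j * beta_i). Collecting: alpha ∧ beta = 0.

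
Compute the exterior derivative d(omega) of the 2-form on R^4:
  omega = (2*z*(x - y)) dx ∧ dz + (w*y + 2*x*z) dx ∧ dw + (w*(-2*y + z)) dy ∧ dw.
d(omega) = (2*z) dx ∧ dy ∧ dz + (-w) dx ∧ dy ∧ dw + (-2*x) dx ∧ dz ∧ dw + (-w) dy ∧ dz ∧ dw

For a 2-form omega = sum_{i<j} g_{ij} dx_i ∧ dx_j, the exterior derivative is
  d(omega) = sum_{i<j} d(g_{ij}) ∧ dx_i ∧ dx_j = sum_{i<j, k} (∂g_{ij}/∂x_k) dx_k ∧ dx_i ∧ dx_j.
Expand each term, using dx_k ∧ dx_i ∧ dx_j = sgn(permutation) dx_{(a)} ∧ dx_{(b)} ∧ dx_{(c)} with (a < b < c) sorted:
  d(2*z*(x - y)) includes (∂/∂y)(2*z*(x - y)) dy = (-2*z) dy, which multiplied by dx ∧ dz gives (2*z) dx ∧ dy ∧ dz
  d(w*y + 2*x*z) includes (∂/∂y)(w*y + 2*x*z) dy = (w) dy, which multiplied by dx ∧ dw gives (-w) dx ∧ dy ∧ dw
  d(w*y + 2*x*z) includes (∂/∂z)(w*y + 2*x*z) dz = (2*x) dz, which multiplied by dx ∧ dw gives (-2*x) dx ∧ dz ∧ dw
  d(w*(-2*y + z)) includes (∂/∂z)(w*(-2*y + z)) dz = (w) dz, which multiplied by dy ∧ dw gives (-w) dy ∧ dz ∧ dw
Collecting like 3-forms: d(omega) = (2*z) dx ∧ dy ∧ dz + (-w) dx ∧ dy ∧ dw + (-2*x) dx ∧ dz ∧ dw + (-w) dy ∧ dz ∧ dw.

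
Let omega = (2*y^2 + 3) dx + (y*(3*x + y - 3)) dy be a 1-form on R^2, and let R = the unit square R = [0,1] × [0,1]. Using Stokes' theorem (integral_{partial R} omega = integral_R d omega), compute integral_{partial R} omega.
integral_(partial R) omega = -1/2

Stokes: integral_partial_R omega = integral_R d omega with d omega = (∂Q/∂x - ∂P/∂y) dx ∧ dy.
  ∂Q/∂x = 3*y
  ∂P/∂y = 4*y
  integrand = ∂Q/∂x - ∂P/∂y = -y.
Integrating over R: integral_0^1 integral_0^1 (-y) dx dy = -1/2.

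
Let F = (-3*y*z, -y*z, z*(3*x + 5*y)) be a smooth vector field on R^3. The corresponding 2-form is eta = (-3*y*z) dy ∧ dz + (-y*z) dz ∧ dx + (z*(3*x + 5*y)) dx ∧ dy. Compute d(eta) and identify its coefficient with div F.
d(eta) = (3*x + 5*y - z) dx ∧ dy ∧ dz; div F = 3*x + 5*y - z

For a 2-form in R^3 of the form above, applying d gives a 3-form with coefficient ∂P/∂x + ∂Q/∂y + ∂R/∂z:
  ∂P/∂x = 0
  ∂Q/∂y = -z
  ∂R/∂z = 3*x + 5*y
Sum = 3*x + 5*y - z, which is exactly div F.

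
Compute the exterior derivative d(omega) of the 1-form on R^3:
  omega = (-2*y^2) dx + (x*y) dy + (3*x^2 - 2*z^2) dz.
d(omega) = (5*y) dx ∧ dy + (6*x) dx ∧ dz

For a 1-form omega = sum_i f_i dx_i, the exterior derivative is
  d(omega) = sum_{i < j} (∂f_j/∂x_i - ∂f_i/∂x_j) dx_i ∧ dx_j.
  coefficient of dx ∧ dy: ∂f_2/∂x - ∂f_1/∂y = ∂(x*y)/∂x - ∂(-2*y^2)/∂y = 5*y
  coefficient of dx ∧ dz: ∂f_3/∂x - ∂f_1/∂z = ∂(3*x^2 - 2*z^2)/∂x - ∂(-2*y^2)/∂z = 6*x
Assembling: d(omega) = (5*y) dx ∧ dy + (6*x) dx ∧ dz.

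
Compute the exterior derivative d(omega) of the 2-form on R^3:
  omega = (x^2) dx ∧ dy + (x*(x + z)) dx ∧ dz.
d(omega) = 0

For a 2-form omega = sum_{i<j} g_{ij} dx_i ∧ dx_j, the exterior derivative is
  d(omega) = sum_{i<j} d(g_{ij}) ∧ dx_i ∧ dx_j = sum_{i<j, k} (∂g_{ij}/∂x_k) dx_k ∧ dx_i ∧ dx_j.
Expand each term, using dx_k ∧ dx_i ∧ dx_j = sgn(permutation) dx_{(a)} ∧ dx_{(b)} ∧ dx_{(c)} with (a < b < c) sorted:

Collecting like 3-forms: d(omega) = 0.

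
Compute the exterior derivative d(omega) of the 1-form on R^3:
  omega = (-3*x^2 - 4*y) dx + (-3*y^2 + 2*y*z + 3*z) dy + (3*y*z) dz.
d(omega) = (4) dx ∧ dy + (-2*y + 3*z - 3) dy ∧ dz

For a 1-form omega = sum_i f_i dx_i, the exterior derivative is
  d(omega) = sum_{i < j} (∂f_j/∂x_i - ∂f_i/∂x_j) dx_i ∧ dx_j.
  coefficient of dx ∧ dy: ∂f_2/∂x - ∂f_1/∂y = ∂(-3*y^2 + 2*y*z + 3*z)/∂x - ∂(-3*x^2 - 4*y)/∂y = 4
  coefficient of dy ∧ dz: ∂f_3/∂y - ∂f_2/∂z = ∂(3*y*z)/∂y - ∂(-3*y^2 + 2*y*z + 3*z)/∂z = -2*y + 3*z - 3
Assembling: d(omega) = (4) dx ∧ dy + (-2*y + 3*z - 3) dy ∧ dz.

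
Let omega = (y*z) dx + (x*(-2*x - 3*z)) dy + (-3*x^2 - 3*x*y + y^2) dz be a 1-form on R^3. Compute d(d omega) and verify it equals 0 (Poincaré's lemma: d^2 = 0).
d(d omega) = 0

Step 1: d omega = sum_{i<j} (∂f_j/∂x_i - ∂f_i/∂x_j) dx_i ∧ dx_j:
  coeff of dx ∧ dy: -4*x - 4*z
  coeff of dx ∧ dz: -6*x - 4*y
  coeff of dy ∧ dz: 2*y
Step 2: Apply d again to each 2-form coefficient. The only possible 3-form in R^3 is dx ∧ dy ∧ dz, with coefficient
  ∂(coeff of dy∧dz)/∂x - ∂(coeff of dx∧dz)/∂y + ∂(coeff of dx∧dy)/∂z
  = ∂/∂x (2*y) - ∂/∂y (-6*x - 4*y) + ∂/∂z (-4*x - 4*z).
Each of these terms simplifies to sums of mixed partials that cancel in pairs. The result is 0 (by equality of mixed partials for smooth functions — Schwarz / Clairaut).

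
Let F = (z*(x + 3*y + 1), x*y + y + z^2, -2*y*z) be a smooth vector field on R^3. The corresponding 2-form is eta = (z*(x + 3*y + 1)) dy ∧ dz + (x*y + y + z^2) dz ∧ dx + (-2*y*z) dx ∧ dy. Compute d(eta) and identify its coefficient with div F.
d(eta) = (x - 2*y + z + 1) dx ∧ dy ∧ dz; div F = x - 2*y + z + 1

For a 2-form in R^3 of the form above, applying d gives a 3-form with coefficient ∂P/∂x + ∂Q/∂y + ∂R/∂z:
  ∂P/∂x = z
  ∂Q/∂y = x + 1
  ∂R/∂z = -2*y
Sum = x - 2*y + z + 1, which is exactly div F.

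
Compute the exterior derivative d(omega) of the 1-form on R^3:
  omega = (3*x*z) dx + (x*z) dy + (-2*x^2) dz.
d(omega) = (z) dx ∧ dy + (-7*x) dx ∧ dz + (-x) dy ∧ dz

For a 1-form omega = sum_i f_i dx_i, the exterior derivative is
  d(omega) = sum_{i < j} (∂f_j/∂x_i - ∂f_i/∂x_j) dx_i ∧ dx_j.
  coefficient of dx ∧ dy: ∂f_2/∂x - ∂f_1/∂y = ∂(x*z)/∂x - ∂(3*x*z)/∂y = z
  coefficient of dx ∧ dz: ∂f_3/∂x - ∂f_1/∂z = ∂(-2*x^2)/∂x - ∂(3*x*z)/∂z = -7*x
  coefficient of dy ∧ dz: ∂f_3/∂y - ∂f_2/∂z = ∂(-2*x^2)/∂y - ∂(x*z)/∂z = -x
Assembling: d(omega) = (z) dx ∧ dy + (-7*x) dx ∧ dz + (-x) dy ∧ dz.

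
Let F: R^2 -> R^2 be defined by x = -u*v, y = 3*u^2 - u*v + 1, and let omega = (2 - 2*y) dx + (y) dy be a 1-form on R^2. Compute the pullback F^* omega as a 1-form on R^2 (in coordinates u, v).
F^* omega = (18*u^3 - 3*u^2*v - u*v^2 + 6*u - v) du + (u*(3*u^2 - u*v - 1)) dv

Using F^*(f dg) = (f ∘ F) d(g ∘ F), substitute each coordinate x_i by F_i(u, v) in f_i, and replace dx_i by d F_i = (∂F_i/∂u) du + (∂F_i/∂v) dv.
  For the x component: f_1(F) = 2*u*(-3*u + v); d F_1 = (-v) du + (-u) dv
  For the y component: f_2(F) = 3*u^2 - u*v + 1; d F_2 = (6*u - v) du + (-u) dv
Combining and collecting du, dv coefficients:
  coeff of du: 18*u^3 - 3*u^2*v - u*v^2 + 6*u - v
  coeff of dv: u*(3*u^2 - u*v - 1)
F^* omega = (18*u^3 - 3*u^2*v - u*v^2 + 6*u - v) du + (u*(3*u^2 - u*v - 1)) dv.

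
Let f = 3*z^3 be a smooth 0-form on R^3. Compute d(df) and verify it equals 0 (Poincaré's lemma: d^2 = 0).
d(df) = 0

Step 1: df = sum_i (∂f/∂x_i) dx_i = (0) dx + (0) dy + (9*z^2) dz.
Step 2: Apply d again. Using the 1-form formula, the coefficient of dx ∧ dy in d(df) is ∂^2 f/∂x ∂y - ∂^2 f/∂y ∂x = (0) - (0) = 0 (equality of mixed partials for smooth f).
Similarly for dx ∧ dz and dy ∧ dz — all coefficients vanish. So d(df) = 0.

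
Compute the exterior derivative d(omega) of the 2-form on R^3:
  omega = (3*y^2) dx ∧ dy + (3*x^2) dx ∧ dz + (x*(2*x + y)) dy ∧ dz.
d(omega) = (4*x + y) dx ∧ dy ∧ dz

For a 2-form omega = sum_{i<j} g_{ij} dx_i ∧ dx_j, the exterior derivative is
  d(omega) = sum_{i<j} d(g_{ij}) ∧ dx_i ∧ dx_j = sum_{i<j, k} (∂g_{ij}/∂x_k) dx_k ∧ dx_i ∧ dx_j.
Expand each term, using dx_k ∧ dx_i ∧ dx_j = sgn(permutation) dx_{(a)} ∧ dx_{(b)} ∧ dx_{(c)} with (a < b < c) sorted:
  d(x*(2*x + y)) includes (∂/∂x)(x*(2*x + y)) dx = (4*x + y) dx, which multiplied by dy ∧ dz gives (4*x + y) dx ∧ dy ∧ dz
Collecting like 3-forms: d(omega) = (4*x + y) dx ∧ dy ∧ dz.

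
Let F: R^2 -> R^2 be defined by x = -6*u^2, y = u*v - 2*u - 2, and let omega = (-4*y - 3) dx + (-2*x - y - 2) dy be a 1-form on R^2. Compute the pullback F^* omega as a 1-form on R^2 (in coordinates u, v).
F^* omega = (u*(60*u*v - 120*u - v^2 + 4*v - 64)) du + (u^2*(12*u - v + 2)) dv

Using F^*(f dg) = (f ∘ F) d(g ∘ F), substitute each coordinate x_i by F_i(u, v) in f_i, and replace dx_i by d F_i = (∂F_i/∂u) du + (∂F_i/∂v) dv.
  For the x component: f_1(F) = -4*u*v + 8*u + 5; d F_1 = (-12*u) du + (0) dv
  For the y component: f_2(F) = u*(12*u - v + 2); d F_2 = (v - 2) du + (u) dv
Combining and collecting du, dv coefficients:
  coeff of du: u*(60*u*v - 120*u - v^2 + 4*v - 64)
  coeff of dv: u^2*(12*u - v + 2)
F^* omega = (u*(60*u*v - 120*u - v^2 + 4*v - 64)) du + (u^2*(12*u - v + 2)) dv.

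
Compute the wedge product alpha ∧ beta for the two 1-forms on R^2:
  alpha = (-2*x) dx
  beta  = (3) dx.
alpha ∧ beta = 0

Distribute the wedge, using dx_i ∧ dx_j = -dx_j ∧ dx_i and dx_i ∧ dx_i = 0. For each pair (i, j) with i < j, the coefficient of dx_i ∧ dx_j in alpha ∧ beta is (alpha_i * beta_j - alpha_j * beta_i). Collecting: alpha ∧ beta = 0.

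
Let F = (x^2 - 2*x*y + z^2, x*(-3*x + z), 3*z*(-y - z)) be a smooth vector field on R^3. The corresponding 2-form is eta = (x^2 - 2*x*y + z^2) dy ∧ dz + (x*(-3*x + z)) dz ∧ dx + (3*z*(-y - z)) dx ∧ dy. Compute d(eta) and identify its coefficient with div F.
d(eta) = (2*x - 5*y - 6*z) dx ∧ dy ∧ dz; div F = 2*x - 5*y - 6*z

For a 2-form in R^3 of the form above, applying d gives a 3-form with coefficient ∂P/∂x + ∂Q/∂y + ∂R/∂z:
  ∂P/∂x = 2*x - 2*y
  ∂Q/∂y = 0
  ∂R/∂z = -3*y - 6*z
Sum = 2*x - 5*y - 6*z, which is exactly div F.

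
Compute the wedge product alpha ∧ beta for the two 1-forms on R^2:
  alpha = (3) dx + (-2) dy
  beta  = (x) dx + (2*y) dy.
alpha ∧ beta = (2*x + 6*y) dx ∧ dy

Distribute the wedge, using dx_i ∧ dx_j = -dx_j ∧ dx_i and dx_i ∧ dx_i = 0. For each pair (i, j) with i < j, the coefficient of dx_i ∧ dx_j in alpha ∧ beta is (alpha_i * beta_j - alpha_j * beta_i). Collecting: alpha ∧ beta = (2*x + 6*y) dx ∧ dy.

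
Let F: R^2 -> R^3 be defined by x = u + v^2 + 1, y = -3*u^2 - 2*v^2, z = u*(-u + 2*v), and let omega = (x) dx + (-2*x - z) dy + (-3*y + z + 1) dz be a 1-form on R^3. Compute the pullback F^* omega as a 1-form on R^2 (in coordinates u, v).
F^* omega = (-22*u^3 + 24*u^2*v + 12*u^2 + 4*u*v^2 + 11*u + 12*v^3 + v^2 + 2*v + 1) du + (16*u^3 + 20*u*v^2 + 10*u*v + 2*u + 10*v^3 + 10*v) dv

Using F^*(f dg) = (f ∘ F) d(g ∘ F), substitute each coordinate x_i by F_i(u, v) in f_i, and replace dx_i by d F_i = (∂F_i/∂u) du + (∂F_i/∂v) dv.
  For the x component: f_1(F) = u + v^2 + 1; d F_1 = (1) du + (2*v) dv
  For the y component: f_2(F) = u^2 - 2*u*v - 2*u - 2*v^2 - 2; d F_2 = (-6*u) du + (-4*v) dv
  For the z component: f_3(F) = 8*u^2 + 2*u*v + 6*v^2 + 1; d F_3 = (-2*u + 2*v) du + (2*u) dv
Combining and collecting du, dv coefficients:
  coeff of du: -22*u^3 + 24*u^2*v + 12*u^2 + 4*u*v^2 + 11*u + 12*v^3 + v^2 + 2*v + 1
  coeff of dv: 16*u^3 + 20*u*v^2 + 10*u*v + 2*u + 10*v^3 + 10*v
F^* omega = (-22*u^3 + 24*u^2*v + 12*u^2 + 4*u*v^2 + 11*u + 12*v^3 + v^2 + 2*v + 1) du + (16*u^3 + 20*u*v^2 + 10*u*v + 2*u + 10*v^3 + 10*v) dv.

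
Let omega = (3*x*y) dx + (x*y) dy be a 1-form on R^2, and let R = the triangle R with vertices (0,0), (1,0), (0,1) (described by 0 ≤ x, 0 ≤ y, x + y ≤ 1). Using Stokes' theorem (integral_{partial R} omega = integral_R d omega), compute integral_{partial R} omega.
integral_(partial R) omega = -1/3

Stokes: integral_partial_R omega = integral_R d omega with d omega = (∂Q/∂x - ∂P/∂y) dx ∧ dy.
  ∂Q/∂x = y
  ∂P/∂y = 3*x
  integrand = ∂Q/∂x - ∂P/∂y = -3*x + y.
Integrating over R: integral_0^1 integral_0^{1-x} (-3*x + y) dy dx = -1/3.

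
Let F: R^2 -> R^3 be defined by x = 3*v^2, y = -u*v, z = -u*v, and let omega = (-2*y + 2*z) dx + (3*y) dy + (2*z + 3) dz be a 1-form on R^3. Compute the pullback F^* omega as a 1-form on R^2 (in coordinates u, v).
F^* omega = (v*(5*u*v - 3)) du + (u*(5*u*v - 3)) dv

Using F^*(f dg) = (f ∘ F) d(g ∘ F), substitute each coordinate x_i by F_i(u, v) in f_i, and replace dx_i by d F_i = (∂F_i/∂u) du + (∂F_i/∂v) dv.
  For the x component: f_1(F) = 0; d F_1 = (0) du + (6*v) dv
  For the y component: f_2(F) = -3*u*v; d F_2 = (-v) du + (-u) dv
  For the z component: f_3(F) = -2*u*v + 3; d F_3 = (-v) du + (-u) dv
Combining and collecting du, dv coefficients:
  coeff of du: v*(5*u*v - 3)
  coeff of dv: u*(5*u*v - 3)
F^* omega = (v*(5*u*v - 3)) du + (u*(5*u*v - 3)) dv.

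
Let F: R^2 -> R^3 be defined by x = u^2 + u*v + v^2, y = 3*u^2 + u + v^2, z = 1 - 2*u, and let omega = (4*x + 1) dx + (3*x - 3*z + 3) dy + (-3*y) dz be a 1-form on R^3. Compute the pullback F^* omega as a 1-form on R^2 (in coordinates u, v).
F^* omega = (26*u^3 + 30*u^2*v + 57*u^2 + 30*u*v^2 + 3*u*v + 14*u + 4*v^3 + 9*v^2 + v) du + (4*u^3 + 18*u^2*v + 18*u*v^2 + 12*u*v + u + 14*v^3 + 2*v) dv

Using F^*(f dg) = (f ∘ F) d(g ∘ F), substitute each coordinate x_i by F_i(u, v) in f_i, and replace dx_i by d F_i = (∂F_i/∂u) du + (∂F_i/∂v) dv.
  For the x component: f_1(F) = 4*u^2 + 4*u*v + 4*v^2 + 1; d F_1 = (2*u + v) du + (u + 2*v) dv
  For the y component: f_2(F) = 3*u^2 + 3*u*v + 6*u + 3*v^2; d F_2 = (6*u + 1) du + (2*v) dv
  For the z component: f_3(F) = -9*u^2 - 3*u - 3*v^2; d F_3 = (-2) du + (0) dv
Combining and collecting du, dv coefficients:
  coeff of du: 26*u^3 + 30*u^2*v + 57*u^2 + 30*u*v^2 + 3*u*v + 14*u + 4*v^3 + 9*v^2 + v
  coeff of dv: 4*u^3 + 18*u^2*v + 18*u*v^2 + 12*u*v + u + 14*v^3 + 2*v
F^* omega = (26*u^3 + 30*u^2*v + 57*u^2 + 30*u*v^2 + 3*u*v + 14*u + 4*v^3 + 9*v^2 + v) du + (4*u^3 + 18*u^2*v + 18*u*v^2 + 12*u*v + u + 14*v^3 + 2*v) dv.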